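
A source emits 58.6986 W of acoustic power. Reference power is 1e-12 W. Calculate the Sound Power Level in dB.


Given values:
  W = 58.6986 W
  W_ref = 1e-12 W
Formula: SWL = 10 * log10(W / W_ref)
Compute ratio: W / W_ref = 58698600000000
Compute log10: log10(58698600000000) = 13.768628
Multiply: SWL = 10 * 13.768628 = 137.69

137.69 dB


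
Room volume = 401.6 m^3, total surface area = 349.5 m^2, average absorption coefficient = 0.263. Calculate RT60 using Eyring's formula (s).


Given values:
  V = 401.6 m^3, S = 349.5 m^2, alpha = 0.263
Formula: RT60 = 0.161 * V / (-S * ln(1 - alpha))
Compute ln(1 - 0.263) = ln(0.737) = -0.305167
Denominator: -349.5 * -0.305167 = 106.6559
Numerator: 0.161 * 401.6 = 64.6576
RT60 = 64.6576 / 106.6559 = 0.606

0.606 s


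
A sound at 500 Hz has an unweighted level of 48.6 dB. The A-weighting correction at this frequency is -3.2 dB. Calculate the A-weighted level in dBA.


Given values:
  SPL = 48.6 dB
  A-weighting at 500 Hz = -3.2 dB
Formula: L_A = SPL + A_weight
L_A = 48.6 + (-3.2)
L_A = 45.4

45.4 dBA


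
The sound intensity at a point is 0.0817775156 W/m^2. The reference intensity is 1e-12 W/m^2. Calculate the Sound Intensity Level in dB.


Given values:
  I = 0.0817775156 W/m^2
  I_ref = 1e-12 W/m^2
Formula: SIL = 10 * log10(I / I_ref)
Compute ratio: I / I_ref = 81777515600
Compute log10: log10(81777515600) = 10.912634
Multiply: SIL = 10 * 10.912634 = 109.13

109.13 dB


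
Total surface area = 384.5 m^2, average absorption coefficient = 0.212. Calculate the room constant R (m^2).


Given values:
  S = 384.5 m^2, alpha = 0.212
Formula: R = S * alpha / (1 - alpha)
Numerator: 384.5 * 0.212 = 81.514
Denominator: 1 - 0.212 = 0.788
R = 81.514 / 0.788 = 103.44

103.44 m^2


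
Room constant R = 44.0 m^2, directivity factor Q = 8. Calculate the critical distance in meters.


Given values:
  R = 44.0 m^2, Q = 8
Formula: d_c = 0.141 * sqrt(Q * R)
Compute Q * R = 8 * 44.0 = 352.0
Compute sqrt(352.0) = 18.7617
d_c = 0.141 * 18.7617 = 2.645

2.645 m


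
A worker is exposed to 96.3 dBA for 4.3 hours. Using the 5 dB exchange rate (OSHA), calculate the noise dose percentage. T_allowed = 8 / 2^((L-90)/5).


Given values:
  L = 96.3 dBA, T = 4.3 hours
Formula: T_allowed = 8 / 2^((L - 90) / 5)
Compute exponent: (96.3 - 90) / 5 = 1.26
Compute 2^(1.26) = 2.394957
T_allowed = 8 / 2.394957 = 3.340352 hours
Dose = (T / T_allowed) * 100
Dose = (4.3 / 3.340352) * 100 = 128.73

128.73 %


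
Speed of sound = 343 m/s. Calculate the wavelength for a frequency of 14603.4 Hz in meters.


Given values:
  c = 343 m/s, f = 14603.4 Hz
Formula: lambda = c / f
lambda = 343 / 14603.4
lambda = 0.0235

0.0235 m


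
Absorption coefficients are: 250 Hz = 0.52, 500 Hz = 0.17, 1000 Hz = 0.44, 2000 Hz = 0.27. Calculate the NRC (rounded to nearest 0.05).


Given values:
  a_250 = 0.52, a_500 = 0.17
  a_1000 = 0.44, a_2000 = 0.27
Formula: NRC = (a250 + a500 + a1000 + a2000) / 4
Sum = 0.52 + 0.17 + 0.44 + 0.27 = 1.4
NRC = 1.4 / 4 = 0.35
Rounded to nearest 0.05: 0.35

0.35


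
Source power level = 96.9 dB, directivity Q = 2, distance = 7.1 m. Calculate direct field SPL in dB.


Given values:
  Lw = 96.9 dB, Q = 2, r = 7.1 m
Formula: SPL = Lw + 10 * log10(Q / (4 * pi * r^2))
Compute 4 * pi * r^2 = 4 * pi * 7.1^2 = 633.4707
Compute Q / denom = 2 / 633.4707 = 0.00315721
Compute 10 * log10(0.00315721) = -25.007
SPL = 96.9 + (-25.007) = 71.89

71.89 dB


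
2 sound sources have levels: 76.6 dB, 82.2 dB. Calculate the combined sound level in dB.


Formula: L_total = 10 * log10( sum(10^(Li/10)) )
  Source 1: 10^(76.6/10) = 45708818.9615
  Source 2: 10^(82.2/10) = 165958690.7438
Sum of linear values = 211667509.7053
L_total = 10 * log10(211667509.7053) = 83.26

83.26 dB


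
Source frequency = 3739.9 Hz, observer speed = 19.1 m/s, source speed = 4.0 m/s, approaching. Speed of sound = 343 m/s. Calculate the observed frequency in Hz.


Given values:
  f_s = 3739.9 Hz, v_o = 19.1 m/s, v_s = 4.0 m/s
  Direction: approaching
Formula: f_o = f_s * (c + v_o) / (c - v_s)
Numerator: c + v_o = 343 + 19.1 = 362.1
Denominator: c - v_s = 343 - 4.0 = 339.0
f_o = 3739.9 * 362.1 / 339.0 = 3994.74

3994.74 Hz


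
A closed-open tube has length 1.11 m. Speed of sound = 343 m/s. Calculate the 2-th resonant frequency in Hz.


Given values:
  Tube type: closed-open, L = 1.11 m, c = 343 m/s, n = 2
Formula: f_n = (2n - 1) * c / (4 * L)
Compute 2n - 1 = 2*2 - 1 = 3
Compute 4 * L = 4 * 1.11 = 4.44
f = 3 * 343 / 4.44
f = 231.76

231.76 Hz


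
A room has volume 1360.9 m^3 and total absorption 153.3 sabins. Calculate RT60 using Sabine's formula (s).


Given values:
  V = 1360.9 m^3
  A = 153.3 sabins
Formula: RT60 = 0.161 * V / A
Numerator: 0.161 * 1360.9 = 219.1049
RT60 = 219.1049 / 153.3 = 1.429

1.429 s


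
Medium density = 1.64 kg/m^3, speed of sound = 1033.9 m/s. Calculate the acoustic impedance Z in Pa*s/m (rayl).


Given values:
  rho = 1.64 kg/m^3
  c = 1033.9 m/s
Formula: Z = rho * c
Z = 1.64 * 1033.9
Z = 1695.6

1695.6 rayl


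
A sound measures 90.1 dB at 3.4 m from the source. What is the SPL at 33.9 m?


Given values:
  SPL1 = 90.1 dB, r1 = 3.4 m, r2 = 33.9 m
Formula: SPL2 = SPL1 - 20 * log10(r2 / r1)
Compute ratio: r2 / r1 = 33.9 / 3.4 = 9.9706
Compute log10: log10(9.9706) = 0.998721
Compute drop: 20 * 0.998721 = 19.9744
SPL2 = 90.1 - 19.9744 = 70.13

70.13 dB


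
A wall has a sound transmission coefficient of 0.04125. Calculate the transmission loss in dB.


Given values:
  tau = 0.04125
Formula: TL = 10 * log10(1 / tau)
Compute 1 / tau = 1 / 0.04125 = 24.2424
Compute log10(24.2424) = 1.384576
TL = 10 * 1.384576 = 13.85

13.85 dB


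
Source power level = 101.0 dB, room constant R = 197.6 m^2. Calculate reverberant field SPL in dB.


Given values:
  Lw = 101.0 dB, R = 197.6 m^2
Formula: SPL = Lw + 10 * log10(4 / R)
Compute 4 / R = 4 / 197.6 = 0.020243
Compute 10 * log10(0.020243) = -16.9373
SPL = 101.0 + (-16.9373) = 84.06

84.06 dB


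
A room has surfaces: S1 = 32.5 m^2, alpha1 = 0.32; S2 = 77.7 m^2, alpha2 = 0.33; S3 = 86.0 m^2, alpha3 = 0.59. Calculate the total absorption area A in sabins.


Given surfaces:
  Surface 1: 32.5 * 0.32 = 10.4
  Surface 2: 77.7 * 0.33 = 25.641
  Surface 3: 86.0 * 0.59 = 50.74
Formula: A = sum(Si * alpha_i)
A = 10.4 + 25.641 + 50.74
A = 86.78

86.78 sabins


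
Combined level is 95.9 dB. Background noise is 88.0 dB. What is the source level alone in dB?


Given values:
  L_total = 95.9 dB, L_bg = 88.0 dB
Formula: L_source = 10 * log10(10^(L_total/10) - 10^(L_bg/10))
Convert to linear:
  10^(95.9/10) = 3890451449.9428
  10^(88.0/10) = 630957344.4802
Difference: 3890451449.9428 - 630957344.4802 = 3259494105.4626
L_source = 10 * log10(3259494105.4626) = 95.13

95.13 dB


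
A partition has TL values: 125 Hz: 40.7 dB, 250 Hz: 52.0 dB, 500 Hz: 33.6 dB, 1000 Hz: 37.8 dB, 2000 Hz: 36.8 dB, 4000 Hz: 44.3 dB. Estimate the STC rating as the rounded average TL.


Given TL values at each frequency:
  125 Hz: 40.7 dB
  250 Hz: 52.0 dB
  500 Hz: 33.6 dB
  1000 Hz: 37.8 dB
  2000 Hz: 36.8 dB
  4000 Hz: 44.3 dB
Formula: STC ~ round(average of TL values)
Sum = 40.7 + 52.0 + 33.6 + 37.8 + 36.8 + 44.3 = 245.2
Average = 245.2 / 6 = 40.87
Rounded: 41

41


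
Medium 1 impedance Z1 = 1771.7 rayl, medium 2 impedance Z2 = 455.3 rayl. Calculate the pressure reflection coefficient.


Given values:
  Z1 = 1771.7 rayl, Z2 = 455.3 rayl
Formula: R = (Z2 - Z1) / (Z2 + Z1)
Numerator: Z2 - Z1 = 455.3 - 1771.7 = -1316.4
Denominator: Z2 + Z1 = 455.3 + 1771.7 = 2227.0
R = -1316.4 / 2227.0 = -0.5911

-0.5911


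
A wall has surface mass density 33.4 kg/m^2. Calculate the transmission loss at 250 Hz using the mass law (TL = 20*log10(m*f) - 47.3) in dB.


Given values:
  m = 33.4 kg/m^2, f = 250 Hz
Formula: TL = 20 * log10(m * f) - 47.3
Compute m * f = 33.4 * 250 = 8350.0
Compute log10(8350.0) = 3.921686
Compute 20 * 3.921686 = 78.4337
TL = 78.4337 - 47.3 = 31.13

31.13 dB


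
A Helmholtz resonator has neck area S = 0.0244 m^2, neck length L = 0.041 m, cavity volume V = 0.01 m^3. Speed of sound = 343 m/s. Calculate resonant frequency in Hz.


Given values:
  S = 0.0244 m^2, L = 0.041 m, V = 0.01 m^3, c = 343 m/s
Formula: f = (c / (2*pi)) * sqrt(S / (V * L))
Compute V * L = 0.01 * 0.041 = 0.00041
Compute S / (V * L) = 0.0244 / 0.00041 = 59.5122
Compute sqrt(59.5122) = 7.714415
Compute c / (2*pi) = 343 / 6.283185 = 54.590148
f = 54.590148 * 7.714415 = 421.13

421.13 Hz


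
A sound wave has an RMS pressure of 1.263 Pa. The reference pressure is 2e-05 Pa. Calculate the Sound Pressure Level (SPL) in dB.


Given values:
  p = 1.263 Pa
  p_ref = 2e-05 Pa
Formula: SPL = 20 * log10(p / p_ref)
Compute ratio: p / p_ref = 1.263 / 2e-05 = 63150
Compute log10: log10(63150) = 4.800373
Multiply: SPL = 20 * 4.800373 = 96.01

96.01 dB


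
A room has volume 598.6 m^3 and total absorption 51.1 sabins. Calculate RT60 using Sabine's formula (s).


Given values:
  V = 598.6 m^3
  A = 51.1 sabins
Formula: RT60 = 0.161 * V / A
Numerator: 0.161 * 598.6 = 96.3746
RT60 = 96.3746 / 51.1 = 1.886

1.886 s


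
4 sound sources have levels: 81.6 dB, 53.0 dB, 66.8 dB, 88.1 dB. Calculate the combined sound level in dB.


Formula: L_total = 10 * log10( sum(10^(Li/10)) )
  Source 1: 10^(81.6/10) = 144543977.0746
  Source 2: 10^(53.0/10) = 199526.2315
  Source 3: 10^(66.8/10) = 4786300.9232
  Source 4: 10^(88.1/10) = 645654229.0347
Sum of linear values = 795184033.264
L_total = 10 * log10(795184033.264) = 89.0

89.0 dB


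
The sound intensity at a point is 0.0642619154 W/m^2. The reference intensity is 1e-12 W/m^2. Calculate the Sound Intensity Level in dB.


Given values:
  I = 0.0642619154 W/m^2
  I_ref = 1e-12 W/m^2
Formula: SIL = 10 * log10(I / I_ref)
Compute ratio: I / I_ref = 64261915400
Compute log10: log10(64261915400) = 10.807954
Multiply: SIL = 10 * 10.807954 = 108.08

108.08 dB


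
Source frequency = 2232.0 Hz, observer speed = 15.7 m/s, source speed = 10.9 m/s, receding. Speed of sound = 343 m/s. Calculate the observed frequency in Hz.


Given values:
  f_s = 2232.0 Hz, v_o = 15.7 m/s, v_s = 10.9 m/s
  Direction: receding
Formula: f_o = f_s * (c - v_o) / (c + v_s)
Numerator: c - v_o = 343 - 15.7 = 327.3
Denominator: c + v_s = 343 + 10.9 = 353.9
f_o = 2232.0 * 327.3 / 353.9 = 2064.24

2064.24 Hz


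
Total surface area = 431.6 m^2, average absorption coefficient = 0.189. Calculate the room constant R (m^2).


Given values:
  S = 431.6 m^2, alpha = 0.189
Formula: R = S * alpha / (1 - alpha)
Numerator: 431.6 * 0.189 = 81.5724
Denominator: 1 - 0.189 = 0.811
R = 81.5724 / 0.811 = 100.58

100.58 m^2


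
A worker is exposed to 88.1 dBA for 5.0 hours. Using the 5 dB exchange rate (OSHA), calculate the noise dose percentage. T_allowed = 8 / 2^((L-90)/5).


Given values:
  L = 88.1 dBA, T = 5.0 hours
Formula: T_allowed = 8 / 2^((L - 90) / 5)
Compute exponent: (88.1 - 90) / 5 = -0.38
Compute 2^(-0.38) = 0.768438
T_allowed = 8 / 0.768438 = 10.410729 hours
Dose = (T / T_allowed) * 100
Dose = (5.0 / 10.410729) * 100 = 48.03

48.03 %


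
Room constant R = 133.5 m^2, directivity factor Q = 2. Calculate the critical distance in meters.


Given values:
  R = 133.5 m^2, Q = 2
Formula: d_c = 0.141 * sqrt(Q * R)
Compute Q * R = 2 * 133.5 = 267.0
Compute sqrt(267.0) = 16.3401
d_c = 0.141 * 16.3401 = 2.304

2.304 m


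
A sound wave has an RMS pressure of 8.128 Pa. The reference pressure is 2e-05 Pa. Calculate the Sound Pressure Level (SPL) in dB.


Given values:
  p = 8.128 Pa
  p_ref = 2e-05 Pa
Formula: SPL = 20 * log10(p / p_ref)
Compute ratio: p / p_ref = 8.128 / 2e-05 = 406400
Compute log10: log10(406400) = 5.608954
Multiply: SPL = 20 * 5.608954 = 112.18

112.18 dB


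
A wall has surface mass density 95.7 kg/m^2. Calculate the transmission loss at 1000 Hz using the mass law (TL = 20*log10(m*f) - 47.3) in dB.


Given values:
  m = 95.7 kg/m^2, f = 1000 Hz
Formula: TL = 20 * log10(m * f) - 47.3
Compute m * f = 95.7 * 1000 = 95700.0
Compute log10(95700.0) = 4.980912
Compute 20 * 4.980912 = 99.6182
TL = 99.6182 - 47.3 = 52.32

52.32 dB


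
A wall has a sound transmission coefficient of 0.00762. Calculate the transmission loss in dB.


Given values:
  tau = 0.00762
Formula: TL = 10 * log10(1 / tau)
Compute 1 / tau = 1 / 0.00762 = 131.2336
Compute log10(131.2336) = 2.118045
TL = 10 * 2.118045 = 21.18

21.18 dB


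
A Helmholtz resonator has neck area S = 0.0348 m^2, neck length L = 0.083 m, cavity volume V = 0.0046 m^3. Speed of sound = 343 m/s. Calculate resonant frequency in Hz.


Given values:
  S = 0.0348 m^2, L = 0.083 m, V = 0.0046 m^3, c = 343 m/s
Formula: f = (c / (2*pi)) * sqrt(S / (V * L))
Compute V * L = 0.0046 * 0.083 = 0.0003818
Compute S / (V * L) = 0.0348 / 0.0003818 = 91.1472
Compute sqrt(91.1472) = 9.547104
Compute c / (2*pi) = 343 / 6.283185 = 54.590148
f = 54.590148 * 9.547104 = 521.18

521.18 Hz


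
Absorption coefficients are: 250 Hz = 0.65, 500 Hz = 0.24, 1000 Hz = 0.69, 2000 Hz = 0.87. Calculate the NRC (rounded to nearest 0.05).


Given values:
  a_250 = 0.65, a_500 = 0.24
  a_1000 = 0.69, a_2000 = 0.87
Formula: NRC = (a250 + a500 + a1000 + a2000) / 4
Sum = 0.65 + 0.24 + 0.69 + 0.87 = 2.45
NRC = 2.45 / 4 = 0.6125
Rounded to nearest 0.05: 0.6

0.6


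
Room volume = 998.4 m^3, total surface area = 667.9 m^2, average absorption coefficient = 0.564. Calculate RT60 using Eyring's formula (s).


Given values:
  V = 998.4 m^3, S = 667.9 m^2, alpha = 0.564
Formula: RT60 = 0.161 * V / (-S * ln(1 - alpha))
Compute ln(1 - 0.564) = ln(0.436) = -0.830113
Denominator: -667.9 * -0.830113 = 554.4325
Numerator: 0.161 * 998.4 = 160.7424
RT60 = 160.7424 / 554.4325 = 0.29

0.29 s


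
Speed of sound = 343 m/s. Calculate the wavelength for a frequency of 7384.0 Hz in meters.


Given values:
  c = 343 m/s, f = 7384.0 Hz
Formula: lambda = c / f
lambda = 343 / 7384.0
lambda = 0.0465

0.0465 m


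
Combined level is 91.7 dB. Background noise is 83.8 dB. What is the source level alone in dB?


Given values:
  L_total = 91.7 dB, L_bg = 83.8 dB
Formula: L_source = 10 * log10(10^(L_total/10) - 10^(L_bg/10))
Convert to linear:
  10^(91.7/10) = 1479108388.1682
  10^(83.8/10) = 239883291.9019
Difference: 1479108388.1682 - 239883291.9019 = 1239225096.2663
L_source = 10 * log10(1239225096.2663) = 90.93

90.93 dB


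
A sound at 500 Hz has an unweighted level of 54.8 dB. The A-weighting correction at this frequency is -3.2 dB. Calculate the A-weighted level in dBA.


Given values:
  SPL = 54.8 dB
  A-weighting at 500 Hz = -3.2 dB
Formula: L_A = SPL + A_weight
L_A = 54.8 + (-3.2)
L_A = 51.6

51.6 dBA


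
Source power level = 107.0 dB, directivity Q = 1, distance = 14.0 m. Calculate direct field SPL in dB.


Given values:
  Lw = 107.0 dB, Q = 1, r = 14.0 m
Formula: SPL = Lw + 10 * log10(Q / (4 * pi * r^2))
Compute 4 * pi * r^2 = 4 * pi * 14.0^2 = 2463.0086
Compute Q / denom = 1 / 2463.0086 = 0.00040601
Compute 10 * log10(0.00040601) = -33.9146
SPL = 107.0 + (-33.9146) = 73.09

73.09 dB


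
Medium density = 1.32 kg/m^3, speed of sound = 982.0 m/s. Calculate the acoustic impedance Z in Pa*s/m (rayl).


Given values:
  rho = 1.32 kg/m^3
  c = 982.0 m/s
Formula: Z = rho * c
Z = 1.32 * 982.0
Z = 1296.24

1296.24 rayl


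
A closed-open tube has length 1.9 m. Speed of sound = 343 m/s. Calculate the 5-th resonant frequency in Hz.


Given values:
  Tube type: closed-open, L = 1.9 m, c = 343 m/s, n = 5
Formula: f_n = (2n - 1) * c / (4 * L)
Compute 2n - 1 = 2*5 - 1 = 9
Compute 4 * L = 4 * 1.9 = 7.6
f = 9 * 343 / 7.6
f = 406.18

406.18 Hz


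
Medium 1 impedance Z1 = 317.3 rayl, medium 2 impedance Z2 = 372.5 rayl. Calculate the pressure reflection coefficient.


Given values:
  Z1 = 317.3 rayl, Z2 = 372.5 rayl
Formula: R = (Z2 - Z1) / (Z2 + Z1)
Numerator: Z2 - Z1 = 372.5 - 317.3 = 55.2
Denominator: Z2 + Z1 = 372.5 + 317.3 = 689.8
R = 55.2 / 689.8 = 0.08

0.08


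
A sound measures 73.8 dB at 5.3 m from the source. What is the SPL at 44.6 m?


Given values:
  SPL1 = 73.8 dB, r1 = 5.3 m, r2 = 44.6 m
Formula: SPL2 = SPL1 - 20 * log10(r2 / r1)
Compute ratio: r2 / r1 = 44.6 / 5.3 = 8.4151
Compute log10: log10(8.4151) = 0.925059
Compute drop: 20 * 0.925059 = 18.5012
SPL2 = 73.8 - 18.5012 = 55.3

55.3 dB


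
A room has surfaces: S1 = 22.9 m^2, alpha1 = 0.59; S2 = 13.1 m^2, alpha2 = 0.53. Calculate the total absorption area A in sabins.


Given surfaces:
  Surface 1: 22.9 * 0.59 = 13.511
  Surface 2: 13.1 * 0.53 = 6.943
Formula: A = sum(Si * alpha_i)
A = 13.511 + 6.943
A = 20.45

20.45 sabins


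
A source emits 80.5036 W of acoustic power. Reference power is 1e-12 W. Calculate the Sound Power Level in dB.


Given values:
  W = 80.5036 W
  W_ref = 1e-12 W
Formula: SWL = 10 * log10(W / W_ref)
Compute ratio: W / W_ref = 80503600000000
Compute log10: log10(80503600000000) = 13.905815
Multiply: SWL = 10 * 13.905815 = 139.06

139.06 dB


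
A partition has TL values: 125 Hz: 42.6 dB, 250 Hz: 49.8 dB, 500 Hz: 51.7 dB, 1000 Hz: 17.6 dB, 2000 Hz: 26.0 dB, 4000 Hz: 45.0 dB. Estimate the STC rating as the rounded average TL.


Given TL values at each frequency:
  125 Hz: 42.6 dB
  250 Hz: 49.8 dB
  500 Hz: 51.7 dB
  1000 Hz: 17.6 dB
  2000 Hz: 26.0 dB
  4000 Hz: 45.0 dB
Formula: STC ~ round(average of TL values)
Sum = 42.6 + 49.8 + 51.7 + 17.6 + 26.0 + 45.0 = 232.7
Average = 232.7 / 6 = 38.78
Rounded: 39

39


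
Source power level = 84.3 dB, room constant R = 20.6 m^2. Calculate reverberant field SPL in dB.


Given values:
  Lw = 84.3 dB, R = 20.6 m^2
Formula: SPL = Lw + 10 * log10(4 / R)
Compute 4 / R = 4 / 20.6 = 0.194175
Compute 10 * log10(0.194175) = -7.1181
SPL = 84.3 + (-7.1181) = 77.18

77.18 dB


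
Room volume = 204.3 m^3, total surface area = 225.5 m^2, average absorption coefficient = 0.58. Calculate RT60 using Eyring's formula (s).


Given values:
  V = 204.3 m^3, S = 225.5 m^2, alpha = 0.58
Formula: RT60 = 0.161 * V / (-S * ln(1 - alpha))
Compute ln(1 - 0.58) = ln(0.42) = -0.867501
Denominator: -225.5 * -0.867501 = 195.6215
Numerator: 0.161 * 204.3 = 32.8923
RT60 = 32.8923 / 195.6215 = 0.168

0.168 s


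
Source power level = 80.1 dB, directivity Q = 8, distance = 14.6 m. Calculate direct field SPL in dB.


Given values:
  Lw = 80.1 dB, Q = 8, r = 14.6 m
Formula: SPL = Lw + 10 * log10(Q / (4 * pi * r^2))
Compute 4 * pi * r^2 = 4 * pi * 14.6^2 = 2678.6476
Compute Q / denom = 8 / 2678.6476 = 0.00298658
Compute 10 * log10(0.00298658) = -25.2483
SPL = 80.1 + (-25.2483) = 54.85

54.85 dB


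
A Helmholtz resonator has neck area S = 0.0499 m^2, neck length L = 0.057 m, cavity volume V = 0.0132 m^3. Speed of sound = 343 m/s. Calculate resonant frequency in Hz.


Given values:
  S = 0.0499 m^2, L = 0.057 m, V = 0.0132 m^3, c = 343 m/s
Formula: f = (c / (2*pi)) * sqrt(S / (V * L))
Compute V * L = 0.0132 * 0.057 = 0.0007524
Compute S / (V * L) = 0.0499 / 0.0007524 = 66.3211
Compute sqrt(66.3211) = 8.143777
Compute c / (2*pi) = 343 / 6.283185 = 54.590148
f = 54.590148 * 8.143777 = 444.57

444.57 Hz


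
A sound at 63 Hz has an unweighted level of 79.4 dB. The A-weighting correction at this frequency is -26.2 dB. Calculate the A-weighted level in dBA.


Given values:
  SPL = 79.4 dB
  A-weighting at 63 Hz = -26.2 dB
Formula: L_A = SPL + A_weight
L_A = 79.4 + (-26.2)
L_A = 53.2

53.2 dBA


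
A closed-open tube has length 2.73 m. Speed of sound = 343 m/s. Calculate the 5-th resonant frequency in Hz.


Given values:
  Tube type: closed-open, L = 2.73 m, c = 343 m/s, n = 5
Formula: f_n = (2n - 1) * c / (4 * L)
Compute 2n - 1 = 2*5 - 1 = 9
Compute 4 * L = 4 * 2.73 = 10.92
f = 9 * 343 / 10.92
f = 282.69

282.69 Hz


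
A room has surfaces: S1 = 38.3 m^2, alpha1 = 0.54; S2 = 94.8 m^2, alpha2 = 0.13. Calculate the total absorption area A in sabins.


Given surfaces:
  Surface 1: 38.3 * 0.54 = 20.682
  Surface 2: 94.8 * 0.13 = 12.324
Formula: A = sum(Si * alpha_i)
A = 20.682 + 12.324
A = 33.01

33.01 sabins


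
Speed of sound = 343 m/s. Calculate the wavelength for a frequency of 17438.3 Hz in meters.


Given values:
  c = 343 m/s, f = 17438.3 Hz
Formula: lambda = c / f
lambda = 343 / 17438.3
lambda = 0.0197

0.0197 m


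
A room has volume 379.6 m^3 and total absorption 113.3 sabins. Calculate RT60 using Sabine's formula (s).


Given values:
  V = 379.6 m^3
  A = 113.3 sabins
Formula: RT60 = 0.161 * V / A
Numerator: 0.161 * 379.6 = 61.1156
RT60 = 61.1156 / 113.3 = 0.539

0.539 s


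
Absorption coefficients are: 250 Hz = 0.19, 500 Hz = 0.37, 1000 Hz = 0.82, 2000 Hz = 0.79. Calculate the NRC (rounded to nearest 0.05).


Given values:
  a_250 = 0.19, a_500 = 0.37
  a_1000 = 0.82, a_2000 = 0.79
Formula: NRC = (a250 + a500 + a1000 + a2000) / 4
Sum = 0.19 + 0.37 + 0.82 + 0.79 = 2.17
NRC = 2.17 / 4 = 0.5425
Rounded to nearest 0.05: 0.55

0.55


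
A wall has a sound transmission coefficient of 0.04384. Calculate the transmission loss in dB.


Given values:
  tau = 0.04384
Formula: TL = 10 * log10(1 / tau)
Compute 1 / tau = 1 / 0.04384 = 22.8102
Compute log10(22.8102) = 1.358129
TL = 10 * 1.358129 = 13.58

13.58 dB


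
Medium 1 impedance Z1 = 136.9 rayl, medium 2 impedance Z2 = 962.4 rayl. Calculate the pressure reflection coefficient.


Given values:
  Z1 = 136.9 rayl, Z2 = 962.4 rayl
Formula: R = (Z2 - Z1) / (Z2 + Z1)
Numerator: Z2 - Z1 = 962.4 - 136.9 = 825.5
Denominator: Z2 + Z1 = 962.4 + 136.9 = 1099.3
R = 825.5 / 1099.3 = 0.7509

0.7509


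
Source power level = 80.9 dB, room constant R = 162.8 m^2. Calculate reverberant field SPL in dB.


Given values:
  Lw = 80.9 dB, R = 162.8 m^2
Formula: SPL = Lw + 10 * log10(4 / R)
Compute 4 / R = 4 / 162.8 = 0.02457
Compute 10 * log10(0.02457) = -16.0959
SPL = 80.9 + (-16.0959) = 64.8

64.8 dB


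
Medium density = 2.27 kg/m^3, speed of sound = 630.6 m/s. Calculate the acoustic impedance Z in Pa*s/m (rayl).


Given values:
  rho = 2.27 kg/m^3
  c = 630.6 m/s
Formula: Z = rho * c
Z = 2.27 * 630.6
Z = 1431.46

1431.46 rayl


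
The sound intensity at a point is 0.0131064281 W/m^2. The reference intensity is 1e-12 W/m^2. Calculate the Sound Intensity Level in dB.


Given values:
  I = 0.0131064281 W/m^2
  I_ref = 1e-12 W/m^2
Formula: SIL = 10 * log10(I / I_ref)
Compute ratio: I / I_ref = 13106428100
Compute log10: log10(13106428100) = 10.117484
Multiply: SIL = 10 * 10.117484 = 101.17

101.17 dB


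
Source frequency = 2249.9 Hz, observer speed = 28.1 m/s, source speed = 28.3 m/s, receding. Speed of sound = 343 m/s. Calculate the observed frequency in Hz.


Given values:
  f_s = 2249.9 Hz, v_o = 28.1 m/s, v_s = 28.3 m/s
  Direction: receding
Formula: f_o = f_s * (c - v_o) / (c + v_s)
Numerator: c - v_o = 343 - 28.1 = 314.9
Denominator: c + v_s = 343 + 28.3 = 371.3
f_o = 2249.9 * 314.9 / 371.3 = 1908.14

1908.14 Hz


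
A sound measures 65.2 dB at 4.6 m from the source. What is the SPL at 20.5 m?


Given values:
  SPL1 = 65.2 dB, r1 = 4.6 m, r2 = 20.5 m
Formula: SPL2 = SPL1 - 20 * log10(r2 / r1)
Compute ratio: r2 / r1 = 20.5 / 4.6 = 4.4565
Compute log10: log10(4.4565) = 0.648994
Compute drop: 20 * 0.648994 = 12.9799
SPL2 = 65.2 - 12.9799 = 52.22

52.22 dB


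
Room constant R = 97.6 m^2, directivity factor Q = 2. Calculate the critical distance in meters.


Given values:
  R = 97.6 m^2, Q = 2
Formula: d_c = 0.141 * sqrt(Q * R)
Compute Q * R = 2 * 97.6 = 195.2
Compute sqrt(195.2) = 13.9714
d_c = 0.141 * 13.9714 = 1.97

1.97 m


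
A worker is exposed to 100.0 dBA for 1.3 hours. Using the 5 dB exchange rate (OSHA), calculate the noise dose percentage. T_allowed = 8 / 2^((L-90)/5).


Given values:
  L = 100.0 dBA, T = 1.3 hours
Formula: T_allowed = 8 / 2^((L - 90) / 5)
Compute exponent: (100.0 - 90) / 5 = 2.0
Compute 2^(2.0) = 4.0
T_allowed = 8 / 4.0 = 2.0 hours
Dose = (T / T_allowed) * 100
Dose = (1.3 / 2.0) * 100 = 65.0

65.0 %


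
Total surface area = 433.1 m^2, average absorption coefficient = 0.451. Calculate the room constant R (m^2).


Given values:
  S = 433.1 m^2, alpha = 0.451
Formula: R = S * alpha / (1 - alpha)
Numerator: 433.1 * 0.451 = 195.3281
Denominator: 1 - 0.451 = 0.549
R = 195.3281 / 0.549 = 355.79

355.79 m^2


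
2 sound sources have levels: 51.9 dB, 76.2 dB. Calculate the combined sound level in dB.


Formula: L_total = 10 * log10( sum(10^(Li/10)) )
  Source 1: 10^(51.9/10) = 154881.6619
  Source 2: 10^(76.2/10) = 41686938.347
Sum of linear values = 41841820.0089
L_total = 10 * log10(41841820.0089) = 76.22

76.22 dB


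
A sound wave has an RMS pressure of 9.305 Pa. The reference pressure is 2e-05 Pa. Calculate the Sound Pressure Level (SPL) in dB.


Given values:
  p = 9.305 Pa
  p_ref = 2e-05 Pa
Formula: SPL = 20 * log10(p / p_ref)
Compute ratio: p / p_ref = 9.305 / 2e-05 = 465250
Compute log10: log10(465250) = 5.667686
Multiply: SPL = 20 * 5.667686 = 113.35

113.35 dB


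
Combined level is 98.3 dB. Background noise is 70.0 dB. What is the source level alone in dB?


Given values:
  L_total = 98.3 dB, L_bg = 70.0 dB
Formula: L_source = 10 * log10(10^(L_total/10) - 10^(L_bg/10))
Convert to linear:
  10^(98.3/10) = 6760829753.9198
  10^(70.0/10) = 10000000.0
Difference: 6760829753.9198 - 10000000.0 = 6750829753.9198
L_source = 10 * log10(6750829753.9198) = 98.29

98.29 dB


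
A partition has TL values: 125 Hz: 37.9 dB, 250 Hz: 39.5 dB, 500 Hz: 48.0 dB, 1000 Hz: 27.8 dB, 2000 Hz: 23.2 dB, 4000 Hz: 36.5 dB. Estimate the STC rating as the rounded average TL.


Given TL values at each frequency:
  125 Hz: 37.9 dB
  250 Hz: 39.5 dB
  500 Hz: 48.0 dB
  1000 Hz: 27.8 dB
  2000 Hz: 23.2 dB
  4000 Hz: 36.5 dB
Formula: STC ~ round(average of TL values)
Sum = 37.9 + 39.5 + 48.0 + 27.8 + 23.2 + 36.5 = 212.9
Average = 212.9 / 6 = 35.48
Rounded: 35

35


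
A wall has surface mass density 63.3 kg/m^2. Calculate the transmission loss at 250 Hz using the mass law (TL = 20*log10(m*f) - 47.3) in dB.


Given values:
  m = 63.3 kg/m^2, f = 250 Hz
Formula: TL = 20 * log10(m * f) - 47.3
Compute m * f = 63.3 * 250 = 15825.0
Compute log10(15825.0) = 4.199344
Compute 20 * 4.199344 = 83.9869
TL = 83.9869 - 47.3 = 36.69

36.69 dB


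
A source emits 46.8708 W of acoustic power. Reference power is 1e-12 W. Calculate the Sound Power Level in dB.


Given values:
  W = 46.8708 W
  W_ref = 1e-12 W
Formula: SWL = 10 * log10(W / W_ref)
Compute ratio: W / W_ref = 46870800000000
Compute log10: log10(46870800000000) = 13.670902
Multiply: SWL = 10 * 13.670902 = 136.71

136.71 dB


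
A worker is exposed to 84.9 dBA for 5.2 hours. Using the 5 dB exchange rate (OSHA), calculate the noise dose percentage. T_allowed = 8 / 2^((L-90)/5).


Given values:
  L = 84.9 dBA, T = 5.2 hours
Formula: T_allowed = 8 / 2^((L - 90) / 5)
Compute exponent: (84.9 - 90) / 5 = -1.02
Compute 2^(-1.02) = 0.493116
T_allowed = 8 / 0.493116 = 16.223363 hours
Dose = (T / T_allowed) * 100
Dose = (5.2 / 16.223363) * 100 = 32.05

32.05 %


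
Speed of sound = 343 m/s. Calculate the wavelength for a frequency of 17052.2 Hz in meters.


Given values:
  c = 343 m/s, f = 17052.2 Hz
Formula: lambda = c / f
lambda = 343 / 17052.2
lambda = 0.0201

0.0201 m


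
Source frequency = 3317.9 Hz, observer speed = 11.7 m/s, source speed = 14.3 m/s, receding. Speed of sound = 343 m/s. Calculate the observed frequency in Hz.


Given values:
  f_s = 3317.9 Hz, v_o = 11.7 m/s, v_s = 14.3 m/s
  Direction: receding
Formula: f_o = f_s * (c - v_o) / (c + v_s)
Numerator: c - v_o = 343 - 11.7 = 331.3
Denominator: c + v_s = 343 + 14.3 = 357.3
f_o = 3317.9 * 331.3 / 357.3 = 3076.46

3076.46 Hz


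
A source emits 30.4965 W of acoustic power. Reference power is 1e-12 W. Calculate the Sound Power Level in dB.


Given values:
  W = 30.4965 W
  W_ref = 1e-12 W
Formula: SWL = 10 * log10(W / W_ref)
Compute ratio: W / W_ref = 30496500000000
Compute log10: log10(30496500000000) = 13.48425
Multiply: SWL = 10 * 13.48425 = 134.84

134.84 dB


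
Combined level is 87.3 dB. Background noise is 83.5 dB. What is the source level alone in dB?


Given values:
  L_total = 87.3 dB, L_bg = 83.5 dB
Formula: L_source = 10 * log10(10^(L_total/10) - 10^(L_bg/10))
Convert to linear:
  10^(87.3/10) = 537031796.3703
  10^(83.5/10) = 223872113.8568
Difference: 537031796.3703 - 223872113.8568 = 313159682.5135
L_source = 10 * log10(313159682.5135) = 84.96

84.96 dB


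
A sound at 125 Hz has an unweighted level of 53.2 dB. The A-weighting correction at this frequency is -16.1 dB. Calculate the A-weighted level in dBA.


Given values:
  SPL = 53.2 dB
  A-weighting at 125 Hz = -16.1 dB
Formula: L_A = SPL + A_weight
L_A = 53.2 + (-16.1)
L_A = 37.1

37.1 dBA


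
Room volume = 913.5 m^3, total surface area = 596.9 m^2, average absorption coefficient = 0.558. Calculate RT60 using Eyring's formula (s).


Given values:
  V = 913.5 m^3, S = 596.9 m^2, alpha = 0.558
Formula: RT60 = 0.161 * V / (-S * ln(1 - alpha))
Compute ln(1 - 0.558) = ln(0.442) = -0.816445
Denominator: -596.9 * -0.816445 = 487.336
Numerator: 0.161 * 913.5 = 147.0735
RT60 = 147.0735 / 487.336 = 0.302

0.302 s


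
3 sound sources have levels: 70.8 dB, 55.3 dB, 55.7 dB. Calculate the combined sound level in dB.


Formula: L_total = 10 * log10( sum(10^(Li/10)) )
  Source 1: 10^(70.8/10) = 12022644.3462
  Source 2: 10^(55.3/10) = 338844.1561
  Source 3: 10^(55.7/10) = 371535.2291
Sum of linear values = 12733023.7314
L_total = 10 * log10(12733023.7314) = 71.05

71.05 dB


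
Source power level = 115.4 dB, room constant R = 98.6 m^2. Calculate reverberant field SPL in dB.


Given values:
  Lw = 115.4 dB, R = 98.6 m^2
Formula: SPL = Lw + 10 * log10(4 / R)
Compute 4 / R = 4 / 98.6 = 0.040568
Compute 10 * log10(0.040568) = -13.9182
SPL = 115.4 + (-13.9182) = 101.48

101.48 dB


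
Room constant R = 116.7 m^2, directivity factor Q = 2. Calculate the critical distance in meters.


Given values:
  R = 116.7 m^2, Q = 2
Formula: d_c = 0.141 * sqrt(Q * R)
Compute Q * R = 2 * 116.7 = 233.4
Compute sqrt(233.4) = 15.2774
d_c = 0.141 * 15.2774 = 2.154

2.154 m


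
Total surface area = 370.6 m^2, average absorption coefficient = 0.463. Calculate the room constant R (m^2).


Given values:
  S = 370.6 m^2, alpha = 0.463
Formula: R = S * alpha / (1 - alpha)
Numerator: 370.6 * 0.463 = 171.5878
Denominator: 1 - 0.463 = 0.537
R = 171.5878 / 0.537 = 319.53

319.53 m^2


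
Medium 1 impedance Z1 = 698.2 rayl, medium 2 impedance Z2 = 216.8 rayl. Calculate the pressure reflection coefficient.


Given values:
  Z1 = 698.2 rayl, Z2 = 216.8 rayl
Formula: R = (Z2 - Z1) / (Z2 + Z1)
Numerator: Z2 - Z1 = 216.8 - 698.2 = -481.4
Denominator: Z2 + Z1 = 216.8 + 698.2 = 915.0
R = -481.4 / 915.0 = -0.5261

-0.5261


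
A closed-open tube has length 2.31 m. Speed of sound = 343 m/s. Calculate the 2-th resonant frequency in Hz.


Given values:
  Tube type: closed-open, L = 2.31 m, c = 343 m/s, n = 2
Formula: f_n = (2n - 1) * c / (4 * L)
Compute 2n - 1 = 2*2 - 1 = 3
Compute 4 * L = 4 * 2.31 = 9.24
f = 3 * 343 / 9.24
f = 111.36

111.36 Hz


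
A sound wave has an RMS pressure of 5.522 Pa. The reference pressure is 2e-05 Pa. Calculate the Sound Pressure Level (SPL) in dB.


Given values:
  p = 5.522 Pa
  p_ref = 2e-05 Pa
Formula: SPL = 20 * log10(p / p_ref)
Compute ratio: p / p_ref = 5.522 / 2e-05 = 276100
Compute log10: log10(276100) = 5.441066
Multiply: SPL = 20 * 5.441066 = 108.82

108.82 dB


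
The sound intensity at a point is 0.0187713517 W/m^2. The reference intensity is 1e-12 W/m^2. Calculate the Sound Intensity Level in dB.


Given values:
  I = 0.0187713517 W/m^2
  I_ref = 1e-12 W/m^2
Formula: SIL = 10 * log10(I / I_ref)
Compute ratio: I / I_ref = 18771351700
Compute log10: log10(18771351700) = 10.273496
Multiply: SIL = 10 * 10.273496 = 102.73

102.73 dB


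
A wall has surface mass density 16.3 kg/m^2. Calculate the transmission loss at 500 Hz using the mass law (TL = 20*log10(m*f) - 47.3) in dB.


Given values:
  m = 16.3 kg/m^2, f = 500 Hz
Formula: TL = 20 * log10(m * f) - 47.3
Compute m * f = 16.3 * 500 = 8150.0
Compute log10(8150.0) = 3.911158
Compute 20 * 3.911158 = 78.2232
TL = 78.2232 - 47.3 = 30.92

30.92 dB


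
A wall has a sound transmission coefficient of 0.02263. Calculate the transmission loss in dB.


Given values:
  tau = 0.02263
Formula: TL = 10 * log10(1 / tau)
Compute 1 / tau = 1 / 0.02263 = 44.1891
Compute log10(44.1891) = 1.645315
TL = 10 * 1.645315 = 16.45

16.45 dB


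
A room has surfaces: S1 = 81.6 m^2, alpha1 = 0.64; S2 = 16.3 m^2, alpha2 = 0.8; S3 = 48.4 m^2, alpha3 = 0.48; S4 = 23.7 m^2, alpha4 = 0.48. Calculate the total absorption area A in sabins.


Given surfaces:
  Surface 1: 81.6 * 0.64 = 52.224
  Surface 2: 16.3 * 0.8 = 13.04
  Surface 3: 48.4 * 0.48 = 23.232
  Surface 4: 23.7 * 0.48 = 11.376
Formula: A = sum(Si * alpha_i)
A = 52.224 + 13.04 + 23.232 + 11.376
A = 99.87

99.87 sabins


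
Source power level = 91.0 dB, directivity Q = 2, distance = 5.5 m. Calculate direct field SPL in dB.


Given values:
  Lw = 91.0 dB, Q = 2, r = 5.5 m
Formula: SPL = Lw + 10 * log10(Q / (4 * pi * r^2))
Compute 4 * pi * r^2 = 4 * pi * 5.5^2 = 380.1327
Compute Q / denom = 2 / 380.1327 = 0.00526132
Compute 10 * log10(0.00526132) = -22.7891
SPL = 91.0 + (-22.7891) = 68.21

68.21 dB


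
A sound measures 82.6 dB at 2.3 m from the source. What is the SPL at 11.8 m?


Given values:
  SPL1 = 82.6 dB, r1 = 2.3 m, r2 = 11.8 m
Formula: SPL2 = SPL1 - 20 * log10(r2 / r1)
Compute ratio: r2 / r1 = 11.8 / 2.3 = 5.1304
Compute log10: log10(5.1304) = 0.710151
Compute drop: 20 * 0.710151 = 14.203
SPL2 = 82.6 - 14.203 = 68.4

68.4 dB


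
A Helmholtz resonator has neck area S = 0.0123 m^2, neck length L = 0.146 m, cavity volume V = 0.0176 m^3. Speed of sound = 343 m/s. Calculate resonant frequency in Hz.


Given values:
  S = 0.0123 m^2, L = 0.146 m, V = 0.0176 m^3, c = 343 m/s
Formula: f = (c / (2*pi)) * sqrt(S / (V * L))
Compute V * L = 0.0176 * 0.146 = 0.0025696
Compute S / (V * L) = 0.0123 / 0.0025696 = 4.7867
Compute sqrt(4.7867) = 2.187853
Compute c / (2*pi) = 343 / 6.283185 = 54.590148
f = 54.590148 * 2.187853 = 119.44

119.44 Hz


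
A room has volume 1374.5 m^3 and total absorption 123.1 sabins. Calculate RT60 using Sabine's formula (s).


Given values:
  V = 1374.5 m^3
  A = 123.1 sabins
Formula: RT60 = 0.161 * V / A
Numerator: 0.161 * 1374.5 = 221.2945
RT60 = 221.2945 / 123.1 = 1.798

1.798 s


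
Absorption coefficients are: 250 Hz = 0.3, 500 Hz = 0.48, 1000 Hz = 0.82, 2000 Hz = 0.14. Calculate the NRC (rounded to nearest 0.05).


Given values:
  a_250 = 0.3, a_500 = 0.48
  a_1000 = 0.82, a_2000 = 0.14
Formula: NRC = (a250 + a500 + a1000 + a2000) / 4
Sum = 0.3 + 0.48 + 0.82 + 0.14 = 1.74
NRC = 1.74 / 4 = 0.435
Rounded to nearest 0.05: 0.45

0.45


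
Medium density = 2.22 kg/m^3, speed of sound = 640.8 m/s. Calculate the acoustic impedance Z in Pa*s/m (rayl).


Given values:
  rho = 2.22 kg/m^3
  c = 640.8 m/s
Formula: Z = rho * c
Z = 2.22 * 640.8
Z = 1422.58

1422.58 rayl


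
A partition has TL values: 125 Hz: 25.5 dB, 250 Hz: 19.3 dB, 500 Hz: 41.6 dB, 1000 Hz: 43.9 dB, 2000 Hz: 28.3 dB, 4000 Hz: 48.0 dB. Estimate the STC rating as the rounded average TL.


Given TL values at each frequency:
  125 Hz: 25.5 dB
  250 Hz: 19.3 dB
  500 Hz: 41.6 dB
  1000 Hz: 43.9 dB
  2000 Hz: 28.3 dB
  4000 Hz: 48.0 dB
Formula: STC ~ round(average of TL values)
Sum = 25.5 + 19.3 + 41.6 + 43.9 + 28.3 + 48.0 = 206.6
Average = 206.6 / 6 = 34.43
Rounded: 34

34


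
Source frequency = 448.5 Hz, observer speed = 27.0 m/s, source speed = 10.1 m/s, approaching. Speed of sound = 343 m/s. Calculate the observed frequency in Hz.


Given values:
  f_s = 448.5 Hz, v_o = 27.0 m/s, v_s = 10.1 m/s
  Direction: approaching
Formula: f_o = f_s * (c + v_o) / (c - v_s)
Numerator: c + v_o = 343 + 27.0 = 370.0
Denominator: c - v_s = 343 - 10.1 = 332.9
f_o = 448.5 * 370.0 / 332.9 = 498.48

498.48 Hz


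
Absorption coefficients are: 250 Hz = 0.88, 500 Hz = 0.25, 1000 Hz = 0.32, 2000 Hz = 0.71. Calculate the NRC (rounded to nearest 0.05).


Given values:
  a_250 = 0.88, a_500 = 0.25
  a_1000 = 0.32, a_2000 = 0.71
Formula: NRC = (a250 + a500 + a1000 + a2000) / 4
Sum = 0.88 + 0.25 + 0.32 + 0.71 = 2.16
NRC = 2.16 / 4 = 0.54
Rounded to nearest 0.05: 0.55

0.55


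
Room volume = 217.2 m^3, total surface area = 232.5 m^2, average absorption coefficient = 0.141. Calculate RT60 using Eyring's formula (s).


Given values:
  V = 217.2 m^3, S = 232.5 m^2, alpha = 0.141
Formula: RT60 = 0.161 * V / (-S * ln(1 - alpha))
Compute ln(1 - 0.141) = ln(0.859) = -0.151986
Denominator: -232.5 * -0.151986 = 35.3367
Numerator: 0.161 * 217.2 = 34.9692
RT60 = 34.9692 / 35.3367 = 0.99

0.99 s


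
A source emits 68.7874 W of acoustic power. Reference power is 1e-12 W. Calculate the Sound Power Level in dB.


Given values:
  W = 68.7874 W
  W_ref = 1e-12 W
Formula: SWL = 10 * log10(W / W_ref)
Compute ratio: W / W_ref = 68787400000000
Compute log10: log10(68787400000000) = 13.837509
Multiply: SWL = 10 * 13.837509 = 138.38

138.38 dB


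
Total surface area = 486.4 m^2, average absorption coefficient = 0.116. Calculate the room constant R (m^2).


Given values:
  S = 486.4 m^2, alpha = 0.116
Formula: R = S * alpha / (1 - alpha)
Numerator: 486.4 * 0.116 = 56.4224
Denominator: 1 - 0.116 = 0.884
R = 56.4224 / 0.884 = 63.83

63.83 m^2


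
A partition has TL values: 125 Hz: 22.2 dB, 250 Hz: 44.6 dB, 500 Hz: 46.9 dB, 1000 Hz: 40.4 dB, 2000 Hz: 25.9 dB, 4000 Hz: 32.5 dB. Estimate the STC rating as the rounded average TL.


Given TL values at each frequency:
  125 Hz: 22.2 dB
  250 Hz: 44.6 dB
  500 Hz: 46.9 dB
  1000 Hz: 40.4 dB
  2000 Hz: 25.9 dB
  4000 Hz: 32.5 dB
Formula: STC ~ round(average of TL values)
Sum = 22.2 + 44.6 + 46.9 + 40.4 + 25.9 + 32.5 = 212.5
Average = 212.5 / 6 = 35.42
Rounded: 35

35


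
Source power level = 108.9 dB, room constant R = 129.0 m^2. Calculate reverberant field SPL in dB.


Given values:
  Lw = 108.9 dB, R = 129.0 m^2
Formula: SPL = Lw + 10 * log10(4 / R)
Compute 4 / R = 4 / 129.0 = 0.031008
Compute 10 * log10(0.031008) = -15.0853
SPL = 108.9 + (-15.0853) = 93.81

93.81 dB


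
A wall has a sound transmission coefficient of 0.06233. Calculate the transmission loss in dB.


Given values:
  tau = 0.06233
Formula: TL = 10 * log10(1 / tau)
Compute 1 / tau = 1 / 0.06233 = 16.0436
Compute log10(16.0436) = 1.205302
TL = 10 * 1.205302 = 12.05

12.05 dB


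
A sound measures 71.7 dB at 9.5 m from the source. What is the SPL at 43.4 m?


Given values:
  SPL1 = 71.7 dB, r1 = 9.5 m, r2 = 43.4 m
Formula: SPL2 = SPL1 - 20 * log10(r2 / r1)
Compute ratio: r2 / r1 = 43.4 / 9.5 = 4.5684
Compute log10: log10(4.5684) = 0.659764
Compute drop: 20 * 0.659764 = 13.1953
SPL2 = 71.7 - 13.1953 = 58.5

58.5 dB


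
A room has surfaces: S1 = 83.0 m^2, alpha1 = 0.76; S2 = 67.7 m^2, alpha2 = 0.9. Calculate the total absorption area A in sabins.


Given surfaces:
  Surface 1: 83.0 * 0.76 = 63.08
  Surface 2: 67.7 * 0.9 = 60.93
Formula: A = sum(Si * alpha_i)
A = 63.08 + 60.93
A = 124.01

124.01 sabins


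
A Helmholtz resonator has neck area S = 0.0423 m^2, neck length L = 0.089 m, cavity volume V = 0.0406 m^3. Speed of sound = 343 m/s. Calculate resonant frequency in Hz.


Given values:
  S = 0.0423 m^2, L = 0.089 m, V = 0.0406 m^3, c = 343 m/s
Formula: f = (c / (2*pi)) * sqrt(S / (V * L))
Compute V * L = 0.0406 * 0.089 = 0.0036134
Compute S / (V * L) = 0.0423 / 0.0036134 = 11.7064
Compute sqrt(11.7064) = 3.421462
Compute c / (2*pi) = 343 / 6.283185 = 54.590148
f = 54.590148 * 3.421462 = 186.78

186.78 Hz


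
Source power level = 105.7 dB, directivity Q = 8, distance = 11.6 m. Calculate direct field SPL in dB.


Given values:
  Lw = 105.7 dB, Q = 8, r = 11.6 m
Formula: SPL = Lw + 10 * log10(Q / (4 * pi * r^2))
Compute 4 * pi * r^2 = 4 * pi * 11.6^2 = 1690.9308
Compute Q / denom = 8 / 1690.9308 = 0.00473112
Compute 10 * log10(0.00473112) = -23.2504
SPL = 105.7 + (-23.2504) = 82.45

82.45 dB
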